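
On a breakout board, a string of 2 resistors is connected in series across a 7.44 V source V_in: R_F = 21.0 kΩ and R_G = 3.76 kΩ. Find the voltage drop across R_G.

V ≈ 1.13 V

Total series resistance ΣR = 21.0 + 3.76 = 24.76 kΩ.
V = V_in · R/ΣR = 7.44 × 0.1519 = 1.130 V.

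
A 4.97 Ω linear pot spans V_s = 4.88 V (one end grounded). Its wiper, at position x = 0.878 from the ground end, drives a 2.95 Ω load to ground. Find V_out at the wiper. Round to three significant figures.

Lower segment x·R_p = 4.364 Ω; upper segment (1−x)·R_p = 0.6063 Ω.
Lower segment in parallel with the load: 4.364 ‖ 2.95 = 1.760 Ω.
Then V_out = V_s · 1.760/(0.6063 + 1.760) = 3.630 V.

V_out ≈ 3.63 V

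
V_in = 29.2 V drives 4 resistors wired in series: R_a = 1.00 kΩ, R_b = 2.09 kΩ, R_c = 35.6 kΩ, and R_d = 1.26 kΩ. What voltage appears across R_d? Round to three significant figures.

Series total: ΣR = 1.00 + 2.09 + 35.6 + 1.26 = 39.95 kΩ.
By the voltage-divider rule, V = 29.2 × 1.260/39.95 = 0.9210 V.

V ≈ 0.921 V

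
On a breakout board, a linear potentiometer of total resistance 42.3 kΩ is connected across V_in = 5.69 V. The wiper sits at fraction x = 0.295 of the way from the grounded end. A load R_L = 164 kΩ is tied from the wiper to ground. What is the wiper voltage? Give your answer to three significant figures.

V_out ≈ 1.59 V

Split the track: R_lower = x·R_p = 12.48 kΩ, R_upper = (1−x)·R_p = 29.82 kΩ.
Lower segment in parallel with the load: 12.48 ‖ 164 = 11.60 kΩ.
Then V_out = V_in · 11.60/(29.82 + 11.60) = 1.593 V.
(Unloaded: V_out = x·V_in = 1.68 V.)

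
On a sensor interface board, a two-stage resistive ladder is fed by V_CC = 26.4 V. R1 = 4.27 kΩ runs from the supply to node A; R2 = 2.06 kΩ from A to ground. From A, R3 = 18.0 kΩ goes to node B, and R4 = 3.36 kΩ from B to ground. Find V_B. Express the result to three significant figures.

V_B ≈ 1.27 V

Looking into the second stage from A: R3 + R4 = 21.36 kΩ appears in parallel with R2.
R2 ‖ (R3+R4) = 1.879 kΩ.
So V_A = 26.4 × 0.3056 = 8.067 V.
Stage 2 is unloaded, so V_B = V_A · R4/(R3+R4) = 8.067 × 3.36/21.36 = 1.269 V.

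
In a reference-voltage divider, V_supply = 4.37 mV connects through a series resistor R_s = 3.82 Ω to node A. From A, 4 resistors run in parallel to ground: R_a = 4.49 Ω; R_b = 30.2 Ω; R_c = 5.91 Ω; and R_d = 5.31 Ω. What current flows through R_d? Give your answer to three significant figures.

Parallel bank: R_p = 1/(1/4.49 + 1/30.2 + 1/5.91 + 1/5.31) = 1.630 Ω.
V_A by voltage divider: V_A = 4.37 × 1.630/(3.82 + 1.630) = 1.307 mV.
Branch current I = V_A/R_d = 1.307/5.31 = 0.2462 mA.

I ≈ 0.246 mA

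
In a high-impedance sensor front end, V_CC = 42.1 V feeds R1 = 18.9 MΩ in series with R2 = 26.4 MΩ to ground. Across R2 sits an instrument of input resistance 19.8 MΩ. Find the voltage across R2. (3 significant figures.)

V_out ≈ 15.8 V

R2 ‖ R_L = (26.4 × 19.8)/(26.4 + 19.8) = 11.31 MΩ.
Then V_out = V_CC · R2'/(R1 + R2') = 42.1 × 11.31/30.21 = 15.77 V.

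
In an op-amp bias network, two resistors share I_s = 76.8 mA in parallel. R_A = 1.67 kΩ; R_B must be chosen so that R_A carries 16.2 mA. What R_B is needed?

Two-branch current divider: I_A = I_s · R_B/(R_A + R_B).
With f = 0.2109, R_B = R_A · f/(1−f) = 1.67 × 0.2673 = 0.4464 kΩ.

R_B ≈ 0.446 kΩ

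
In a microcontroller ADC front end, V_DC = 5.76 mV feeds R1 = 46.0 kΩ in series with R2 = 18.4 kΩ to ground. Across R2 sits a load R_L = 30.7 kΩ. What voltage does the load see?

V_out ≈ 1.15 mV

R2 ‖ R_L = (18.4 × 30.7)/(18.4 + 30.7) = 11.50 kΩ.
Voltage divider with the loaded lower leg: V_out = 5.76 × 11.50/(46.0 + 11.50) = 5.76 × 0.2001 = 1.152 mV.
(Unloaded it would be 1.65 mV; the load pulls it down.)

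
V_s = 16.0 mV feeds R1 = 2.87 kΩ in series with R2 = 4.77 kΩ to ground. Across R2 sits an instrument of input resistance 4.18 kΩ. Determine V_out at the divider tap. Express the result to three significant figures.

R2 ‖ R_L = (4.77 × 4.18)/(4.77 + 4.18) = 2.228 kΩ.
Voltage divider with the loaded lower leg: V_out = 16.0 × 2.228/(2.87 + 2.228) = 16.0 × 0.4370 = 6.992 mV.

V_out ≈ 6.99 mV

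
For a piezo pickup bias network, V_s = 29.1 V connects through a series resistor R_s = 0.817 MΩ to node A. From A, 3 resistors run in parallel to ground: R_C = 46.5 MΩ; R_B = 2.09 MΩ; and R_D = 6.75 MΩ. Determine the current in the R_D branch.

I ≈ 2.82 µA

Combine the parallel branches: R_p = (1/46.5 + 1/2.09 + 1/6.75)⁻¹ = 1.543 MΩ.
V_A by voltage divider: V_A = 29.1 × 1.543/(0.817 + 1.543) = 19.03 V.
I(R_D) = V_A / R_D = 19.03/6.75 = 2.819 µA.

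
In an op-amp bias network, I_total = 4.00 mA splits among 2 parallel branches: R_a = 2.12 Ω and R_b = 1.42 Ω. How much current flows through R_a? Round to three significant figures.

I ≈ 1.60 mA

With just two branches, the current splits inversely with resistance.
I(R_a) = 4.00 × 1.42/(2.12 + 1.42) = 4.00 × 0.4011 = 1.605 mA.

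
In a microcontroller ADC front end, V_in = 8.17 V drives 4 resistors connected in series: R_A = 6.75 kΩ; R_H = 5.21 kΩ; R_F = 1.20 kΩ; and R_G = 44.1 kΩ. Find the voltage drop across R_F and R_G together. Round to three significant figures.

Series total: ΣR = 6.75 + 5.21 + 1.20 + 44.1 = 57.26 kΩ.
R_{R_F..R_G} = 1.20 + 44.1 = 45.30 kΩ.
V = V_in · R/ΣR = 8.17 × 0.7911 = 6.464 V.

V ≈ 6.46 V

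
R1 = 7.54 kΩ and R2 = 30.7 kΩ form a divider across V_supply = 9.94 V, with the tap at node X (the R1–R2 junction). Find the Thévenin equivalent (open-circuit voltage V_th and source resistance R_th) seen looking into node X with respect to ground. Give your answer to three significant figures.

V_th ≈ 7.98 V, R_th ≈ 6.05 kΩ

Open-circuit (no load on X): V_th = V_supply · R2/(R1 + R2) = 9.94 × 30.7/(7.540 + 30.7) = 7.980 V.
Zeroing V_supply shorts the top of R1 to ground, so R_th = R1 ‖ R2 = 6.053 kΩ.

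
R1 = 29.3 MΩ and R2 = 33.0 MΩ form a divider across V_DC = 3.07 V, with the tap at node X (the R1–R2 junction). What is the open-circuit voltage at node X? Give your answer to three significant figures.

V_th is the unloaded tap voltage: V_DC · R2/(R1+R2) = 3.07 × 0.5297 = 1.626 V.

V_th ≈ 1.63 V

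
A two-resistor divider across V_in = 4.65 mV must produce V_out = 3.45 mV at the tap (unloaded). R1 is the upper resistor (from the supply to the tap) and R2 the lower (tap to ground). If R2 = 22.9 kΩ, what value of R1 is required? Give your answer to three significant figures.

Required fraction k = V_out/V_in = 0.7419.
R1 = R2·(1/k − 1) = 22.9 × 0.3478 = 7.965 kΩ.

R1 ≈ 7.97 kΩ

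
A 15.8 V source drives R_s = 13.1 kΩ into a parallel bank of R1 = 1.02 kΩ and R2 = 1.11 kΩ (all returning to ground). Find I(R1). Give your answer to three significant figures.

Combine the parallel branches: R_p = (1/1.02 + 1/1.11)⁻¹ = 0.5315 kΩ.
V_A = 15.8 × 0.5315/13.63 = 0.6161 V.
I(R1) = V_A / R1 = 0.6161/1.02 = 0.6040 mA.

I ≈ 0.604 mA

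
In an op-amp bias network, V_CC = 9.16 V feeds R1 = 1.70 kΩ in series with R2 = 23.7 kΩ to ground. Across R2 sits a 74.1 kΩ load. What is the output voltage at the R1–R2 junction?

V_out ≈ 8.37 V

First combine the lower leg with the load: R2 ‖ R_L = 17.96 kΩ.
Now apply the divider: V_out = 9.16 × 0.9135 = 8.368 V.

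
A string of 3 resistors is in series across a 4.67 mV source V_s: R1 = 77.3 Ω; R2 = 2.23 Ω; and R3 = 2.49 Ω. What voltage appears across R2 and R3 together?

V ≈ 0.269 mV

ΣR = 77.3 + 2.23 + 2.49 = 82.02 Ω.
R_{R2..R3} = 2.23 + 2.49 = 4.720 Ω.
V = V_s · R/ΣR = 4.67 × 0.05755 = 0.2687 mV.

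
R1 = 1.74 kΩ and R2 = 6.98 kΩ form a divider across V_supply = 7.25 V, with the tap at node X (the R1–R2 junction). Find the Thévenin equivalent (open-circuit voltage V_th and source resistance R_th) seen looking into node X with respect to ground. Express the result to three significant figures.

V_th ≈ 5.80 V, R_th ≈ 1.39 kΩ

With X open, the divider is unloaded: V_th = 7.25 × 6.98/8.720 = 5.803 V.
Looking into X with the source shorted: R_th = R1·R2/(R1+R2) = 1.740 × 6.98/8.720 = 1.393 kΩ.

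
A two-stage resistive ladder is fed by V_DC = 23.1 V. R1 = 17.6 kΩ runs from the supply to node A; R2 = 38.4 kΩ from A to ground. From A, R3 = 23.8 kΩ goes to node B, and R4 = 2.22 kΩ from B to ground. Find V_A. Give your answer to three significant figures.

V_A ≈ 10.8 V

The second stage (R3 + R4 = 26.02 kΩ) loads node A in parallel with R2.
Effective lower resistance at A: R2 ‖ 26.02 = 15.51 kΩ.
V_A = 23.1 × 15.51/(17.6 + 15.51) = 10.82 V.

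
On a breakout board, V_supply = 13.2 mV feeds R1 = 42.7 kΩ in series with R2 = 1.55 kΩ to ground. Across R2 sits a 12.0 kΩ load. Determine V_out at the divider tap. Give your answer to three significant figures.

The load sits in parallel with R2, giving an effective lower resistance R2' = R2·R_L/(R2+R_L) = 1.373 kΩ.
Voltage divider with the loaded lower leg: V_out = 13.2 × 1.373/(42.7 + 1.373) = 13.2 × 0.03115 = 0.4111 mV.

V_out ≈ 0.411 mV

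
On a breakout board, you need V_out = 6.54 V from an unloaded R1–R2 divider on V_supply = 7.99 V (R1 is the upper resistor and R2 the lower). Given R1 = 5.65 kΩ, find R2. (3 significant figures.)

R2 ≈ 25.5 kΩ

Required fraction k = V_out/V_supply = 0.8185.
R2 = R1 · 0.8185/(1 − 0.8185) = 25.48 kΩ.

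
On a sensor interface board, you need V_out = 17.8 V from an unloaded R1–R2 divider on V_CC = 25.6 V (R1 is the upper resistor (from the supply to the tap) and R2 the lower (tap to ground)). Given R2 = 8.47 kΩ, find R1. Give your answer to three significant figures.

R1 ≈ 3.71 kΩ

The divider ratio is R2/(R1+R2) = 17.8/25.6 = 0.6953.
R1 = R2·(1/k − 1) = 8.47 × 0.4382 = 3.712 kΩ.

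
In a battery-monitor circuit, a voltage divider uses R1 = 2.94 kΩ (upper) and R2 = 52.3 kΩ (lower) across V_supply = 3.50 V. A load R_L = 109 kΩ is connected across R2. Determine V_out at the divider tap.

V_out ≈ 3.23 V

R2 ‖ R_L = (52.3 × 109)/(52.3 + 109) = 35.34 kΩ.
Then V_out = V_supply · R2'/(R1 + R2') = 3.50 × 35.34/38.28 = 3.231 V.
(Unloaded it would be 3.31 V; the load pulls it down.)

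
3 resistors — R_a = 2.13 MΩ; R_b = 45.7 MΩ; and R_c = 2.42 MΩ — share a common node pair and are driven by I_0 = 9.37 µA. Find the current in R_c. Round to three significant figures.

I ≈ 4.28 µA

ΣG = 1/2.13 + 1/45.7 + 1/2.42 = 0.9046.
Current divider: I(R_c) = I_0 · G_k/ΣG = 9.37 × (0.4132/0.9046) = 9.37 × 0.4568 = 4.280 µA.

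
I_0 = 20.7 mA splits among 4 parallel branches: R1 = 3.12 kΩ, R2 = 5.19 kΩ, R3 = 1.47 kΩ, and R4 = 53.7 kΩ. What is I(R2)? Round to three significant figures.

I ≈ 3.29 mA

Total conductance ΣG = 1/3.12 + 1/5.19 + 1/1.47 + 1/53.7 = 1.212 (units of 1/kΩ).
Current divider: I(R2) = I_0 · G_k/ΣG = 20.7 × (0.1927/1.212) = 20.7 × 0.1590 = 3.291 mA.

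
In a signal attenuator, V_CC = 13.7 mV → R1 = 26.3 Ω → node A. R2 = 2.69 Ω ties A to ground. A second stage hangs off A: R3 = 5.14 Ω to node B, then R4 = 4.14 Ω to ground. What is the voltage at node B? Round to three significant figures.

V_B ≈ 0.449 mV

Looking into the second stage from A: R3 + R4 = 9.280 Ω appears in parallel with R2.
R2 ‖ (R3+R4) = 2.085 Ω.
So V_A = 13.7 × 0.07347 = 1.007 mV.
Then the unloaded second divider: V_B = V_A × R4/(R3+R4) = 1.007 × 0.4461 = 0.4490 mV.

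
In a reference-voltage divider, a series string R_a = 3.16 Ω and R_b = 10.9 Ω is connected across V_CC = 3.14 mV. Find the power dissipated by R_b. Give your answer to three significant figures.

The common current is I = 3.14/14.06 = 0.2233 mA.
P = I²R = 0.04988 × 10.9 = 0.5436 µW.

P ≈ 0.544 µW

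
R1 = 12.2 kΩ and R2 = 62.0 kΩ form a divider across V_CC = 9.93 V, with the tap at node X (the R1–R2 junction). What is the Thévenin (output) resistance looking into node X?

R_th ≈ 10.2 kΩ

With V_CC suppressed (replaced by a short), R_th = R1 ‖ R2 = (12.20 × 62.0)/(12.20 + 62.0) = 10.19 kΩ.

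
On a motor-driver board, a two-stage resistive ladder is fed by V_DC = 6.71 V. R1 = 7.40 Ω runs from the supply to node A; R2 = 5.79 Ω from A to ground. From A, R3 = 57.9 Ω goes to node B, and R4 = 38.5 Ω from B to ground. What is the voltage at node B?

V_B ≈ 1.14 V

Node A sees R2 in parallel with the series input of stage 2, R3 + R4 = 96.40 Ω.
R2 ‖ (R3+R4) = 5.462 Ω.
V_A = 6.71 × 5.462/(7.40 + 5.462) = 2.849 V.
Stage 2 is unloaded, so V_B = V_A · R4/(R3+R4) = 2.849 × 38.5/96.40 = 1.138 V.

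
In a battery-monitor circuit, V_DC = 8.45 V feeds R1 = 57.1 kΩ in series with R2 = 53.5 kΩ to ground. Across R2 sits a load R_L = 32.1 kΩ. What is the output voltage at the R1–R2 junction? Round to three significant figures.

First combine the lower leg with the load: R2 ‖ R_L = 20.06 kΩ.
Voltage divider with the loaded lower leg: V_out = 8.45 × 20.06/(57.1 + 20.06) = 8.45 × 0.2600 = 2.197 V.

V_out ≈ 2.20 V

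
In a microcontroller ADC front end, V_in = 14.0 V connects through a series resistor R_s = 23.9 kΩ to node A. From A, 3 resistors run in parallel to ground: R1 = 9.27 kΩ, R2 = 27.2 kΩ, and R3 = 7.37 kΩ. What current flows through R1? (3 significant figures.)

Combine the parallel branches: R_p = (1/9.27 + 1/27.2 + 1/7.37)⁻¹ = 3.567 kΩ.
Node voltage V_A = V_in · R_p/(R_s + R_p) = 14.0 × 0.1299 = 1.818 V.
Branch current I = V_A/R1 = 1.818/9.27 = 0.1961 mA.

I ≈ 0.196 mA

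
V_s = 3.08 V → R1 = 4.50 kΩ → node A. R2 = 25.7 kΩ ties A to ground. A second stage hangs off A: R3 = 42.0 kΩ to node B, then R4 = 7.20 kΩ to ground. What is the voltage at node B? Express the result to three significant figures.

Node A sees R2 in parallel with the series input of stage 2, R3 + R4 = 49.20 kΩ.
R2 ‖ (R3+R4) = 16.88 kΩ.
V_A = 3.08 × 16.88/(4.50 + 16.88) = 2.432 V.
V_B = V_A × 0.1463 = 0.3559 V.

V_B ≈ 0.356 V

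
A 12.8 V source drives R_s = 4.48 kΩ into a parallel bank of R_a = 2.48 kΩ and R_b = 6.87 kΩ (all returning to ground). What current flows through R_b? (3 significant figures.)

Combine the parallel branches: R_p = (1/2.48 + 1/6.87)⁻¹ = 1.822 kΩ.
V_A by voltage divider: V_A = 12.8 × 1.822/(4.48 + 1.822) = 3.701 V.
I(R_b) = V_A / R_b = 3.701/6.87 = 0.5387 mA.

I ≈ 0.539 mA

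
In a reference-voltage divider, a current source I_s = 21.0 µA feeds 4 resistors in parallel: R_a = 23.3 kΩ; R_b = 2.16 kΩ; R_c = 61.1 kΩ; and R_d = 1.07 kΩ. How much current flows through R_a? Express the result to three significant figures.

I ≈ 0.619 µA

ΣG = 1/23.3 + 1/2.16 + 1/61.1 + 1/1.07 = 1.457.
By the current-divider rule, I = I_s · G_k/ΣG = 21.0 × 0.02946 = 0.6187 µA.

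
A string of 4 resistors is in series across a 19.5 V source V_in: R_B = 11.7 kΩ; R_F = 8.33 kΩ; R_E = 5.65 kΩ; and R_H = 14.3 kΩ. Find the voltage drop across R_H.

ΣR = 11.7 + 8.33 + 5.65 + 14.3 = 39.98 kΩ.
Voltage divider: V = V_in · (14.30 / 39.98) = 19.5 × 0.3577 = 6.975 V.

V ≈ 6.97 V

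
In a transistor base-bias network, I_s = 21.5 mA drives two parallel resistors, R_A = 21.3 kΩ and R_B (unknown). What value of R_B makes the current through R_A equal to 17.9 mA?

R_B ≈ 106 kΩ

Two-branch current divider: I_A = I_s · R_B/(R_A + R_B).
With f = 0.8326, R_B = R_A · f/(1−f) = 21.3 × 4.972 = 105.9 kΩ.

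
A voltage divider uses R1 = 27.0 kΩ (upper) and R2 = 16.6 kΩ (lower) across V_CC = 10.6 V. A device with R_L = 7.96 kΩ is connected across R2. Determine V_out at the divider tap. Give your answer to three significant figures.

V_out ≈ 1.76 V

The load sits in parallel with R2, giving an effective lower resistance R2' = R2·R_L/(R2+R_L) = 5.380 kΩ.
Then V_out = V_CC · R2'/(R1 + R2') = 10.6 × 5.380/32.38 = 1.761 V.
(Unloaded it would be 4.04 V; the load pulls it down.)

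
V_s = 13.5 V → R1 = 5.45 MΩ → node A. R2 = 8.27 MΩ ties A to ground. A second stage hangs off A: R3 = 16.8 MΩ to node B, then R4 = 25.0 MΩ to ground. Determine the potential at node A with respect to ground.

V_A ≈ 7.54 V

The second stage (R3 + R4 = 41.80 MΩ) loads node A in parallel with R2.
Effective lower resistance at A: R2 ‖ 41.80 = 6.904 MΩ.
So V_A = 13.5 × 0.5588 = 7.544 V.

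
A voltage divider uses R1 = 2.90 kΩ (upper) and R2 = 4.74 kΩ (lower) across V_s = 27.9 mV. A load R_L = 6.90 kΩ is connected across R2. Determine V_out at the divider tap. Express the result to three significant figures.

V_out ≈ 13.7 mV

First combine the lower leg with the load: R2 ‖ R_L = 2.810 kΩ.
Then V_out = V_s · R2'/(R1 + R2') = 27.9 × 2.810/5.710 = 13.73 mV.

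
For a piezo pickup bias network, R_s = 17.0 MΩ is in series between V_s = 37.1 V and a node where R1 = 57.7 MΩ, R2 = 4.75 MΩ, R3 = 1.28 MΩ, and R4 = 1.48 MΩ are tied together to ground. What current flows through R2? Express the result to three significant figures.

Equivalent of the parallel group: R_p = 0.5935 MΩ.
V_A by voltage divider: V_A = 37.1 × 0.5935/(17.0 + 0.5935) = 1.252 V.
Branch current I = V_A/R2 = 1.252/4.75 = 0.2635 µA.
(Equivalently: I_total = 2.109 µA, then current-divider fraction G_k/ΣG = 0.1250.)

I ≈ 0.264 µA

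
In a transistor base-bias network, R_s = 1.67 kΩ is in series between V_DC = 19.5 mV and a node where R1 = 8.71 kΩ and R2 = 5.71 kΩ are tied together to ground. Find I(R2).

Equivalent of the parallel group: R_p = 3.449 kΩ.
V_A by voltage divider: V_A = 19.5 × 3.449/(1.67 + 3.449) = 13.14 mV.
Branch current I = V_A/R2 = 13.14/5.71 = 2.301 µA.

I ≈ 2.30 µA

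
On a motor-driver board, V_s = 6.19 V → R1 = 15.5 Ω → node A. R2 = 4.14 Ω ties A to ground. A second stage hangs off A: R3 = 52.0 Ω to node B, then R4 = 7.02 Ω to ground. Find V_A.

V_A ≈ 1.24 V

Looking into the second stage from A: R3 + R4 = 59.02 Ω appears in parallel with R2.
R2 ‖ (R3+R4) = 3.869 Ω.
So V_A = 6.19 × 0.1997 = 1.236 V.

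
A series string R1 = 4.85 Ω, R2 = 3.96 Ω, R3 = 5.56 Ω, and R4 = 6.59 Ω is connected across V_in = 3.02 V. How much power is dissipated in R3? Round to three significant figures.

P ≈ 0.115 W

ΣR = 20.96 Ω → I = 3.02/20.96 = 0.1441 A.
V(R3) = I·R = 0.8011 V; P = V·I = 0.8011 × 0.1441 = 0.1154 W.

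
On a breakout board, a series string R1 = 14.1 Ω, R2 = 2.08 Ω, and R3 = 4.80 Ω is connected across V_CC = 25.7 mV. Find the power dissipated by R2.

P ≈ 3.12 µW

The common current is I = 25.7/20.98 = 1.225 mA.
P(R2) = I²·R2 = (1.225)² × 2.08 = 3.121 µW.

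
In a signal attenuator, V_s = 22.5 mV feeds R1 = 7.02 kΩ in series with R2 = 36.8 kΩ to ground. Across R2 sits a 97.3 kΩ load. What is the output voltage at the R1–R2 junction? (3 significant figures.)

R2 ‖ R_L = (36.8 × 97.3)/(36.8 + 97.3) = 26.70 kΩ.
Voltage divider with the loaded lower leg: V_out = 22.5 × 26.70/(7.02 + 26.70) = 22.5 × 0.7918 = 17.82 mV.
(Unloaded it would be 18.9 mV; the load pulls it down.)

V_out ≈ 17.8 mV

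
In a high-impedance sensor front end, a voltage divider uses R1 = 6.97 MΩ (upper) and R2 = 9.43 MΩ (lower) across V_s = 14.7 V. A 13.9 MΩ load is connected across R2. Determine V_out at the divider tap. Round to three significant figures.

V_out ≈ 6.56 V

R2 ‖ R_L = (9.43 × 13.9)/(9.43 + 13.9) = 5.618 MΩ.
Voltage divider with the loaded lower leg: V_out = 14.7 × 5.618/(6.97 + 5.618) = 14.7 × 0.4463 = 6.561 V.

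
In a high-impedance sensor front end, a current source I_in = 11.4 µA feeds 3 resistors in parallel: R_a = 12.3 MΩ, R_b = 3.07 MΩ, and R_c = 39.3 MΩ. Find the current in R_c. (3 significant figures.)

ΣG = 1/12.3 + 1/3.07 + 1/39.3 = 0.4325.
By the current-divider rule, I = I_in · G_k/ΣG = 11.4 × 0.05884 = 0.6707 µA.

I ≈ 0.671 µA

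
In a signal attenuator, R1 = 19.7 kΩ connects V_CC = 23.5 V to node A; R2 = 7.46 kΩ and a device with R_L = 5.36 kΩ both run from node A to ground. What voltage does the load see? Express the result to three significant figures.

V_out ≈ 3.21 V

The load sits in parallel with R2, giving an effective lower resistance R2' = R2·R_L/(R2+R_L) = 3.119 kΩ.
Now apply the divider: V_out = 23.5 × 0.1367 = 3.212 V.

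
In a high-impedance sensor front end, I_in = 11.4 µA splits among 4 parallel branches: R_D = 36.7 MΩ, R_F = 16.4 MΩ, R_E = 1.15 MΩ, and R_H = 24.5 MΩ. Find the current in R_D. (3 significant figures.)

I ≈ 0.311 µA

Total conductance ΣG = 1/36.7 + 1/16.4 + 1/1.15 + 1/24.5 = 0.9986 (units of 1/MΩ).
R_D takes the fraction G_k/ΣG = 0.02725/0.9986 = 0.02729, so I = 11.4 × 0.02729 = 0.3111 µA.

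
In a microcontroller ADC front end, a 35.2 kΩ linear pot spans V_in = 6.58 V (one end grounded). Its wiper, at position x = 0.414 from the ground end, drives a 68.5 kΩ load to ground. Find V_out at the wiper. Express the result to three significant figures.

The pot divides into 20.63 kΩ above the wiper and 14.57 kΩ below.
R_L loads the lower segment: effective lower R = 12.02 kΩ.
V_out = 6.58 × 12.02/(20.63 + 12.02) = 2.422 V.

V_out ≈ 2.42 V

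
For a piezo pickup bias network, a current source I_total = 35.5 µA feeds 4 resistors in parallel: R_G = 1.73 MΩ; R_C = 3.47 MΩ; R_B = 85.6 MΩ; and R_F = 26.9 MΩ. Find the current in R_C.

I ≈ 11.2 µA

Total conductance ΣG = 1/1.73 + 1/3.47 + 1/85.6 + 1/26.9 = 0.9151 (units of 1/MΩ).
R_C takes the fraction G_k/ΣG = 0.2882/0.9151 = 0.3149, so I = 35.5 × 0.3149 = 11.18 µA.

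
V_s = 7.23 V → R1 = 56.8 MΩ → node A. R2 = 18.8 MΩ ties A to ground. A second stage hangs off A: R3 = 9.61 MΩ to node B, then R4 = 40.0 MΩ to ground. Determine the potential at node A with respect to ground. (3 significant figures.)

V_A ≈ 1.40 V

Looking into the second stage from A: R3 + R4 = 49.61 MΩ appears in parallel with R2.
Effective lower resistance at A: R2 ‖ 49.61 = 13.63 MΩ.
So V_A = 7.23 × 0.1936 = 1.399 V.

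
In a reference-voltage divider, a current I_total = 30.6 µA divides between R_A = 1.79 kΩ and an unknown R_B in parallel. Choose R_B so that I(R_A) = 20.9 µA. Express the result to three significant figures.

R_B ≈ 3.86 kΩ

The fraction through R_A equals R_B/(R_A+R_B).
20.9/30.6 = R_B/(R_A + R_B) → R_B = R_A · (0.6830)/(1 − 0.6830) = 1.79 × 2.155 = 3.857 kΩ.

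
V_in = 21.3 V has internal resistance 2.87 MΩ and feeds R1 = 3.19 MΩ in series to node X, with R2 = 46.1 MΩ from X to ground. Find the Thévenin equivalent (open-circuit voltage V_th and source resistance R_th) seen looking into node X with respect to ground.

V_th ≈ 18.8 V, R_th ≈ 5.36 MΩ

R1' = 2.87 + 3.19 = 6.060 MΩ (source resistance + R1).
Open-circuit (no load on X): V_th = V_in · R2/(R1' + R2) = 21.3 × 46.1/(6.060 + 46.1) = 18.83 V.
Looking into X with the source shorted: R_th = R1'·R2/(R1'+R2) = 6.060 × 46.1/52.16 = 5.356 MΩ.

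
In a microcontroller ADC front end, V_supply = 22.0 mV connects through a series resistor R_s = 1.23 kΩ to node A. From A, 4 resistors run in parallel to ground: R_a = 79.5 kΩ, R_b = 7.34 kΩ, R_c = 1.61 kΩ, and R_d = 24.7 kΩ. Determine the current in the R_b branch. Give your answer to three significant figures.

I ≈ 1.50 µA

Equivalent of the parallel group: R_p = 1.234 kΩ.
V_A = 22.0 × 1.234/2.464 = 11.02 mV.
I(R_b) = V_A / R_b = 11.02/7.34 = 1.501 µA.
(Check via current divider: I_total = 8.929 µA; share G_k/ΣG = 0.1681 → same result.)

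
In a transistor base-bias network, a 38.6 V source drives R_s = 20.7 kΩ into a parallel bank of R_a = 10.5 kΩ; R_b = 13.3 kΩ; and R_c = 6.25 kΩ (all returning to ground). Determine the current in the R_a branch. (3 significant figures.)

Combine the parallel branches: R_p = (1/10.5 + 1/13.3 + 1/6.25)⁻¹ = 3.026 kΩ.
Node voltage V_A = V_supply · R_p/(R_s + R_p) = 38.6 × 0.1276 = 4.924 V.
Branch current I = V_A/R_a = 4.924/10.5 = 0.4689 mA.

I ≈ 0.469 mA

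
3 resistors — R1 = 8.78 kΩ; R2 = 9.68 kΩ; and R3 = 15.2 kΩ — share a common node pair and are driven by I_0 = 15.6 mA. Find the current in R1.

I ≈ 6.28 mA

Total conductance ΣG = 1/8.78 + 1/9.68 + 1/15.2 = 0.2830 (units of 1/kΩ).
Current divider: I(R1) = I_0 · G_k/ΣG = 15.6 × (0.1139/0.2830) = 15.6 × 0.4025 = 6.279 mA.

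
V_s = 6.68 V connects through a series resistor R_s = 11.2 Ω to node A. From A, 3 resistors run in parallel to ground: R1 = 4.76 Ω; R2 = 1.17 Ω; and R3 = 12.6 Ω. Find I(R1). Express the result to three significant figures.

Equivalent of the parallel group: R_p = 0.8740 Ω.
Node voltage V_A = V_s · R_p/(R_s + R_p) = 6.68 × 0.07239 = 0.4836 V.
I(R1) = V_A / R1 = 0.4836/4.76 = 0.1016 A.

I ≈ 0.102 A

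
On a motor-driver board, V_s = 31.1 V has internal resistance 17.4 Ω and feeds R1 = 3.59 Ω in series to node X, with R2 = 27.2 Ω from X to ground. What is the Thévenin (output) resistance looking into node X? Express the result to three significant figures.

R_th ≈ 11.8 Ω

R1' = 17.4 + 3.59 = 20.99 Ω (source resistance + R1).
With V_s suppressed (replaced by a short), R_th = R1' ‖ R2 = (20.99 × 27.2)/(20.99 + 27.2) = 11.85 Ω.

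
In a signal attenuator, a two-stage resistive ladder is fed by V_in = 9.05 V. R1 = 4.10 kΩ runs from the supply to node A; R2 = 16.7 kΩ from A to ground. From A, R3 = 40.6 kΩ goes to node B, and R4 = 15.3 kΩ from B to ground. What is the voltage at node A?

V_A ≈ 6.86 V

The second stage (R3 + R4 = 55.90 kΩ) loads node A in parallel with R2.
R2 ‖ (R3+R4) = 12.86 kΩ.
So V_A = 9.05 × 0.7582 = 6.862 V.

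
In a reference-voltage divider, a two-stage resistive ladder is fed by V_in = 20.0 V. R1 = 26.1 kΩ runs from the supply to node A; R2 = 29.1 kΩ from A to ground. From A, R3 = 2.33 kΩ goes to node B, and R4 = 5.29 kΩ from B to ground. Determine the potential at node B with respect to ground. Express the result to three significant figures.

Looking into the second stage from A: R3 + R4 = 7.620 kΩ appears in parallel with R2.
Effective lower resistance at A: R2 ‖ 7.620 = 6.039 kΩ.
V_A = 20.0 × 6.039/(26.1 + 6.039) = 3.758 V.
Then the unloaded second divider: V_B = V_A × R4/(R3+R4) = 3.758 × 0.6942 = 2.609 V.

V_B ≈ 2.61 V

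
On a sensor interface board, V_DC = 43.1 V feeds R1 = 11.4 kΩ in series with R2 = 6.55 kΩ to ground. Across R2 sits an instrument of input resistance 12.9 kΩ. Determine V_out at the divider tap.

V_out ≈ 11.9 V

R2 ‖ R_L = (6.55 × 12.9)/(6.55 + 12.9) = 4.344 kΩ.
Voltage divider with the loaded lower leg: V_out = 43.1 × 4.344/(11.4 + 4.344) = 43.1 × 0.2759 = 11.89 V.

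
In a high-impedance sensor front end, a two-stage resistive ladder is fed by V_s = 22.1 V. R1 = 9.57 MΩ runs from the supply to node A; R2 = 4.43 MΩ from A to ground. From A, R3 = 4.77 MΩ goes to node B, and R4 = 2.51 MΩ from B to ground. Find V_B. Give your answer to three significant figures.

Looking into the second stage from A: R3 + R4 = 7.280 MΩ appears in parallel with R2.
R2 ‖ (R3+R4) = 2.754 MΩ.
First divider: V_A = V_s · 2.754/(9.57 + 2.754) = 4.939 V.
Then the unloaded second divider: V_B = V_A × R4/(R3+R4) = 4.939 × 0.3448 = 1.703 V.

V_B ≈ 1.70 V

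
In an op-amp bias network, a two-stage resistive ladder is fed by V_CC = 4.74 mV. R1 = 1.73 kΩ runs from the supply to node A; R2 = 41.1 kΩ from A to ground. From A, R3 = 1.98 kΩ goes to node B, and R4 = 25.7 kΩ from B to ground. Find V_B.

Looking into the second stage from A: R3 + R4 = 27.68 kΩ appears in parallel with R2.
R2 ‖ (R3+R4) = 16.54 kΩ.
So V_A = 4.74 × 0.9053 = 4.291 mV.
V_B = V_A × 0.9285 = 3.984 mV.

V_B ≈ 3.98 mV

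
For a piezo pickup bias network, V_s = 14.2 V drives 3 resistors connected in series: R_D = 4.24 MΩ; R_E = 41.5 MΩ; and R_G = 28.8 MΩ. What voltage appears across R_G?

ΣR = 4.24 + 41.5 + 28.8 = 74.54 MΩ.
V = V_s · R/ΣR = 14.2 × 0.3864 = 5.486 V.

V ≈ 5.49 V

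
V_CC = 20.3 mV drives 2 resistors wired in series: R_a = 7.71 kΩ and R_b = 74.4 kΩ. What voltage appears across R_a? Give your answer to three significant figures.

Series total: ΣR = 7.71 + 74.4 = 82.11 kΩ.
Voltage divider: V = V_CC · (7.710 / 82.11) = 20.3 × 0.09390 = 1.906 mV.

V ≈ 1.91 mV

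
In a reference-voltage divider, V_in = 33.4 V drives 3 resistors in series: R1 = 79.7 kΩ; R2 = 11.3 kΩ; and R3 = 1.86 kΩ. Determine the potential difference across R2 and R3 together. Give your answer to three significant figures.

V ≈ 4.73 V

Total series resistance ΣR = 79.7 + 11.3 + 1.86 = 92.86 kΩ.
R_{R2..R3} = 11.3 + 1.86 = 13.16 kΩ.
Voltage divider: V = V_in · (13.16 / 92.86) = 33.4 × 0.1417 = 4.733 V.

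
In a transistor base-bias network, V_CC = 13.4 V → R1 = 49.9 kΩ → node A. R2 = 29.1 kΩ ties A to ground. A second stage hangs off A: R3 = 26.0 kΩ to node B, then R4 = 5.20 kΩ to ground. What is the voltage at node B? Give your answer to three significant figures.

V_B ≈ 0.518 V

Looking into the second stage from A: R3 + R4 = 31.20 kΩ appears in parallel with R2.
R2 ‖ (R3+R4) = 15.06 kΩ.
So V_A = 13.4 × 0.2318 = 3.106 V.
Stage 2 is unloaded, so V_B = V_A · R4/(R3+R4) = 3.106 × 5.20/31.20 = 0.5177 V.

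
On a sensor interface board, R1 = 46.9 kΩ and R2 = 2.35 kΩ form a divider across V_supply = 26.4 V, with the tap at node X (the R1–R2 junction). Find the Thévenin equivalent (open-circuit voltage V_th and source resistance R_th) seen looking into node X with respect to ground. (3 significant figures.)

V_th ≈ 1.26 V, R_th ≈ 2.24 kΩ

With X open, the divider is unloaded: V_th = 26.4 × 2.35/49.25 = 1.260 V.
Looking into X with the source shorted: R_th = R1·R2/(R1+R2) = 46.90 × 2.35/49.25 = 2.238 kΩ.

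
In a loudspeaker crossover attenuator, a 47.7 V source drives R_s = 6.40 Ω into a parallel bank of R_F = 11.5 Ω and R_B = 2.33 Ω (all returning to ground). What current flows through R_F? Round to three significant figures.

I ≈ 0.964 A

Equivalent of the parallel group: R_p = 1.937 Ω.
V_A = 47.7 × 1.937/8.337 = 11.08 V.
Branch current I = V_A/R_F = 11.08/11.5 = 0.9639 A.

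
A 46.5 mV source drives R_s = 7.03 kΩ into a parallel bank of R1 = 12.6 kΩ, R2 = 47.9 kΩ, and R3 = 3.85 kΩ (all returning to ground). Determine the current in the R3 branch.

I ≈ 3.42 µA

Combine the parallel branches: R_p = (1/12.6 + 1/47.9 + 1/3.85)⁻¹ = 2.778 kΩ.
Node voltage V_A = V_DC · R_p/(R_s + R_p) = 46.5 × 0.2832 = 13.17 mV.
Branch current I = V_A/R3 = 13.17/3.85 = 3.421 µA.
(Check via current divider: I_total = 4.741 µA; share G_k/ΣG = 0.7215 → same result.)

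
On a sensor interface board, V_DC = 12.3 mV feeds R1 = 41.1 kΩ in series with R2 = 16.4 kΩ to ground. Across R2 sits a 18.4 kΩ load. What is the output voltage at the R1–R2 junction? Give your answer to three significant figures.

V_out ≈ 2.14 mV

R2 ‖ R_L = (16.4 × 18.4)/(16.4 + 18.4) = 8.671 kΩ.
Voltage divider with the loaded lower leg: V_out = 12.3 × 8.671/(41.1 + 8.671) = 12.3 × 0.1742 = 2.143 mV.
(Unloaded it would be 3.51 mV; the load pulls it down.)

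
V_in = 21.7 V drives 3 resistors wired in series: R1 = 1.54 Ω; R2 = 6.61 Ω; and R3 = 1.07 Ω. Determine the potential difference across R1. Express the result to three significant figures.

ΣR = 1.54 + 6.61 + 1.07 = 9.220 Ω.
Voltage divider: V = V_in · (1.540 / 9.220) = 21.7 × 0.1670 = 3.625 V.

V ≈ 3.62 V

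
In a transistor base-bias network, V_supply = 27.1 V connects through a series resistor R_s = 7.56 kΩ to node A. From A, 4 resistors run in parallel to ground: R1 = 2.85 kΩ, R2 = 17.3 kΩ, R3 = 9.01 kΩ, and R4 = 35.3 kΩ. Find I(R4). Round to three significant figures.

Equivalent of the parallel group: R_p = 1.825 kΩ.
V_A = 27.1 × 1.825/9.385 = 5.269 V.
I(R4) = V_A / R4 = 5.269/35.3 = 0.1493 mA.
(Check via current divider: I_total = 2.888 mA; share G_k/ΣG = 0.05169 → same result.)

I ≈ 0.149 mA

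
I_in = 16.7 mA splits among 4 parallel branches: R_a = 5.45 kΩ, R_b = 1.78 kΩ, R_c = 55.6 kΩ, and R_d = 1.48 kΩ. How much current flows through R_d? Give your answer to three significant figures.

I ≈ 7.84 mA

ΣG = 1/5.45 + 1/1.78 + 1/55.6 + 1/1.48 = 1.439.
Current divider: I(R_d) = I_in · G_k/ΣG = 16.7 × (0.6757/1.439) = 16.7 × 0.4696 = 7.842 mA.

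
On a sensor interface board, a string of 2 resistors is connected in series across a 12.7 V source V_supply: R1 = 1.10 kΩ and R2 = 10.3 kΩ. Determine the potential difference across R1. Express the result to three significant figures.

V ≈ 1.23 V

Total series resistance ΣR = 1.10 + 10.3 = 11.40 kΩ.
By the voltage-divider rule, V = 12.7 × 1.100/11.40 = 1.225 V.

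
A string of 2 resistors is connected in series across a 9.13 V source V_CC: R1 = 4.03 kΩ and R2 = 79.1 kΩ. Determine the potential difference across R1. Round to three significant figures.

V ≈ 0.443 V

Total series resistance ΣR = 4.03 + 79.1 = 83.13 kΩ.
Voltage divider: V = V_CC · (4.030 / 83.13) = 9.13 × 0.04848 = 0.4426 V.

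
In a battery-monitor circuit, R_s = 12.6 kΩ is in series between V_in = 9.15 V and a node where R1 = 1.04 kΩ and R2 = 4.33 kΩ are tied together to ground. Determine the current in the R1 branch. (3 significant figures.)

Combine the parallel branches: R_p = (1/1.04 + 1/4.33)⁻¹ = 0.8386 kΩ.
Node voltage V_A = V_in · R_p/(R_s + R_p) = 9.15 × 0.06240 = 0.5710 V.
I(R1) = V_A / R1 = 0.5710/1.04 = 0.5490 mA.
(Check via current divider: I_total = 0.6809 mA; share G_k/ΣG = 0.8063 → same result.)

I ≈ 0.549 mA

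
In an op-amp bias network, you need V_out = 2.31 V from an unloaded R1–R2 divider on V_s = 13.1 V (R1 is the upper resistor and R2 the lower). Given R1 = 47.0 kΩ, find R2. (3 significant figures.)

The divider ratio is R2/(R1+R2) = 2.31/13.1 = 0.1763.
So R2 = R1 · V_out/(V_s − V_out) = 47.0 × 2.31/(13.1 − 2.31) = 47.0 × 0.2141 = 10.06 kΩ.

R2 ≈ 10.1 kΩ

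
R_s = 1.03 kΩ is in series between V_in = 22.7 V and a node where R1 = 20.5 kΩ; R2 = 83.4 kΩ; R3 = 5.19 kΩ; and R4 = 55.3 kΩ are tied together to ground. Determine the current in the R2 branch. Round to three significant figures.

Combine the parallel branches: R_p = (1/20.5 + 1/83.4 + 1/5.19 + 1/55.3)⁻¹ = 3.683 kΩ.
V_A = 22.7 × 3.683/4.713 = 17.74 V.
Branch current I = V_A/R2 = 17.74/83.4 = 0.2127 mA.

I ≈ 0.213 mA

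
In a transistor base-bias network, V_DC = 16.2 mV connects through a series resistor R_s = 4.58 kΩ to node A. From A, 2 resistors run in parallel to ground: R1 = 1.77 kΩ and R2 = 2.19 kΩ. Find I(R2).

I ≈ 1.30 µA

Combine the parallel branches: R_p = (1/1.77 + 1/2.19)⁻¹ = 0.9789 kΩ.
V_A = 16.2 × 0.9789/5.559 = 2.853 mV.
I(R2) = V_A / R2 = 2.853/2.19 = 1.303 µA.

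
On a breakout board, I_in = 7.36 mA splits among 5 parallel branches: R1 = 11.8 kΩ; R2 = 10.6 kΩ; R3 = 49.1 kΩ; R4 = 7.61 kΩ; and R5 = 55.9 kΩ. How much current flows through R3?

I ≈ 0.430 mA

Conductances: ΣG = 1/11.8 + 1/10.6 + 1/49.1 + 1/7.61 + 1/55.9 = 0.3487 (1/kΩ).
Current divider: I(R3) = I_in · G_k/ΣG = 7.36 × (0.02037/0.3487) = 7.36 × 0.05840 = 0.4298 mA.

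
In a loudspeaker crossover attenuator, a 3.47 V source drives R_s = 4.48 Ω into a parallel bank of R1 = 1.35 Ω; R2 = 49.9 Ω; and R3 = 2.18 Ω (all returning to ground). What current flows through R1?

I ≈ 0.398 A

Combine the parallel branches: R_p = (1/1.35 + 1/49.9 + 1/2.18)⁻¹ = 0.8200 Ω.
V_A by voltage divider: V_A = 3.47 × 0.8200/(4.48 + 0.8200) = 0.5369 V.
Branch current I = V_A/R1 = 0.5369/1.35 = 0.3977 A.
(Equivalently: I_total = 0.6547 A, then current-divider fraction G_k/ΣG = 0.6074.)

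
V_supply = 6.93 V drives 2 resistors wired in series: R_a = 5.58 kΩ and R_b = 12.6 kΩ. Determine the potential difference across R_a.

V ≈ 2.13 V

ΣR = 5.58 + 12.6 = 18.18 kΩ.
V = V_supply · R/ΣR = 6.93 × 0.3069 = 2.127 V.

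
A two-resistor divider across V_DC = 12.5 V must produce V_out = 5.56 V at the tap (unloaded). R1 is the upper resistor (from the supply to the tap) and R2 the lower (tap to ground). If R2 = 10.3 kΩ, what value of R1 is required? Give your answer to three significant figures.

The divider ratio is R2/(R1+R2) = 5.56/12.5 = 0.4448.
Rearranging, R1 = R2·(1−k)/k = 10.3 × 1.248 = 12.86 kΩ.

R1 ≈ 12.9 kΩ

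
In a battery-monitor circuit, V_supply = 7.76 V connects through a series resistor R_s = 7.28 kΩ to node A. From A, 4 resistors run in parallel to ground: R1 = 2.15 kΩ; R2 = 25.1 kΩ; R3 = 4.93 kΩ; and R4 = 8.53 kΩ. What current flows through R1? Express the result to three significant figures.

Combine the parallel branches: R_p = (1/2.15 + 1/25.1 + 1/4.93 + 1/8.53)⁻¹ = 1.212 kΩ.
V_A = 7.76 × 1.212/8.492 = 1.108 V.
I(R1) = V_A / R1 = 1.108/2.15 = 0.5152 mA.

I ≈ 0.515 mA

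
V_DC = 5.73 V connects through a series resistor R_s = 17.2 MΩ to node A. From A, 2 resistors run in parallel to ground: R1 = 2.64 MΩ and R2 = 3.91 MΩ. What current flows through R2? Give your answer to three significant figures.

I ≈ 0.123 µA

Parallel bank: R_p = 1/(1/2.64 + 1/3.91) = 1.576 MΩ.
V_A = 5.73 × 1.576/18.78 = 0.4809 V.
I(R2) = V_A / R2 = 0.4809/3.91 = 0.1230 µA.
(Check via current divider: I_total = 0.3052 µA; share G_k/ΣG = 0.4031 → same result.)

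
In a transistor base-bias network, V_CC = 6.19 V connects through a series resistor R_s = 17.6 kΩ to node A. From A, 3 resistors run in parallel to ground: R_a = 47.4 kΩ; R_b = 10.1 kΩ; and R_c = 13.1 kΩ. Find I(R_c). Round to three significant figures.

Equivalent of the parallel group: R_p = 5.091 kΩ.
V_A = 6.19 × 5.091/22.69 = 1.389 V.
I(R_c) = V_A / R_c = 1.389/13.1 = 0.1060 mA.
(Check via current divider: I_total = 0.2728 mA; share G_k/ΣG = 0.3886 → same result.)

I ≈ 0.106 mA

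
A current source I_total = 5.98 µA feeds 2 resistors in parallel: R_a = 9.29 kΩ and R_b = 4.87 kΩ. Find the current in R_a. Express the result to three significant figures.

Two-branch current divider: I_k = I_total · R_other/(R_1 + R_2).
I(R_a) = 5.98 × 4.87/(9.29 + 4.87) = 5.98 × 0.3439 = 2.057 µA.

I ≈ 2.06 µA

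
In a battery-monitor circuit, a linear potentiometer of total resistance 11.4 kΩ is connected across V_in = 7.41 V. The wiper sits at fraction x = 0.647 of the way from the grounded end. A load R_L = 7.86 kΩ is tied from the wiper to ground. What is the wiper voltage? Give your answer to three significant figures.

V_out ≈ 3.60 V

The pot divides into 4.024 kΩ above the wiper and 7.376 kΩ below.
(x·R_p) ‖ R_L = 3.805 kΩ.
Then V_out = V_in · 3.805/(4.024 + 3.805) = 3.601 V.
(Unloaded: V_out = x·V_in = 4.79 V.)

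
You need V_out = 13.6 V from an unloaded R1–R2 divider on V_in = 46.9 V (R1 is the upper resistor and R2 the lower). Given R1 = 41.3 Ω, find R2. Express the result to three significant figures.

The divider ratio is R2/(R1+R2) = 13.6/46.9 = 0.2900.
Rearranging, R2 = R1·k/(1−k) = 41.3 × 0.4084 = 16.87 Ω.

R2 ≈ 16.9 Ω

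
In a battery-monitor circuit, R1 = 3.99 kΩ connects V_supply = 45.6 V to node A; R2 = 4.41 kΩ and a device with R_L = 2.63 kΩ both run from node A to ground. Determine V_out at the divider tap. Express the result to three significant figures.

R2 ‖ R_L = (4.41 × 2.63)/(4.41 + 2.63) = 1.647 kΩ.
Then V_out = V_supply · R2'/(R1 + R2') = 45.6 × 1.647/5.637 = 13.33 V.
(Unloaded it would be 23.9 V; the load pulls it down.)

V_out ≈ 13.3 V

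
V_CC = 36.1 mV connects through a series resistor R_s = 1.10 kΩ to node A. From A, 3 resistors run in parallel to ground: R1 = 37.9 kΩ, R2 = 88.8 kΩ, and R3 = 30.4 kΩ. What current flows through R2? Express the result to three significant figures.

Equivalent of the parallel group: R_p = 14.18 kΩ.
V_A by voltage divider: V_A = 36.1 × 14.18/(1.10 + 14.18) = 33.50 mV.
Branch current I = V_A/R2 = 33.50/88.8 = 0.3773 µA.
(Check via current divider: I_total = 2.363 µA; share G_k/ΣG = 0.1596 → same result.)

I ≈ 0.377 µA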